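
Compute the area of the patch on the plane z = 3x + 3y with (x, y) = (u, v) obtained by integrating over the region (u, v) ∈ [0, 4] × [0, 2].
Area = 8*sqrt(19)

Area = ∫∫ √(EG − F²) du dv with √(EG − F²) = sqrt(19). Integrating over [0, 4] × [0, 2] gives 8*sqrt(19).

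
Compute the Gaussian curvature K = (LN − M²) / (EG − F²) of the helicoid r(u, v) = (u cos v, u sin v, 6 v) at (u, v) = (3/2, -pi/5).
K = -64/2601

Coefficients of the first fundamental form: E = 1, F = 0, G = u^2 + 36.
Coefficients of the second fundamental form: L = 0, M = -6/sqrt(u^2 + 36), N = 0.
Assemble K = (LN − M²)/(EG − F²) = -36/(u^2 + 36)^2. At (u, v) = (3/2, -pi/5): K = -64/2601.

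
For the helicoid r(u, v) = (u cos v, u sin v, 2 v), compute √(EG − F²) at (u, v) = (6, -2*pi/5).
√(EG − F²)|_{(6, -2*pi/5)} = 2*sqrt(10)

E = 1, F = 0, G = u^2 + 4; EG − F² = u^2 + 4; √(EG − F²) = sqrt(u^2 + 4). At the given point: 2*sqrt(10).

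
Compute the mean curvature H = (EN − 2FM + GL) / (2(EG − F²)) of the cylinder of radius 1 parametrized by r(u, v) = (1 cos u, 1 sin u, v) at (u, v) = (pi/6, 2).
H = -1/2

With E = 1, F = 0, G = 1, L = -1, M = 0, N = 0, assemble
  H = (EN − 2FM + GL) / (2(EG − F²)) = -1/2.
At (u, v) = (pi/6, 2): H = -1/2.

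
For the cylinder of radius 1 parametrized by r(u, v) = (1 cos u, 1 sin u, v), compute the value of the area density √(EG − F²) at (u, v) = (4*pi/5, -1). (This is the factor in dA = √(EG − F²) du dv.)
√(EG − F²)|_{(4*pi/5, -1)} = 1

E = 1, F = 0, G = 1, so EG − F² = 1. Taking the positive square root: √(EG − F²) = 1. At (u, v) = (4*pi/5, -1): 1.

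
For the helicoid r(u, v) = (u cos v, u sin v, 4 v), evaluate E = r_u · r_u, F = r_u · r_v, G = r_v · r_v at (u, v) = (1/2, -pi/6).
E = 1;  F = 0;  G = 65/4

Partials: r_u = (cos(v), sin(v), 0), r_v = (-u*sin(v), u*cos(v), 4). As functions of (u, v):
  E = r_u · r_u = 1,
  F = r_u · r_v = 0,
  G = r_v · r_v = u^2 + 16.
Evaluating at (u, v) = (1/2, -pi/6): E = 1, F = 0, G = 65/4.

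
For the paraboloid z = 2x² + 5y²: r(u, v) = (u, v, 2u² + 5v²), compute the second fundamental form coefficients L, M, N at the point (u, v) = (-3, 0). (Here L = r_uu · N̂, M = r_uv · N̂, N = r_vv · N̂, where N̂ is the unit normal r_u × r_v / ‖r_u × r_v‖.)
L = 4*sqrt(145)/145;  M = 0;  N = 2*sqrt(145)/29

Compute the unit normal N̂(u, v) = (-4*u/sqrt(16*u^2 + 100*v^2 + 1), -10*v/sqrt(16*u^2 + 100*v^2 + 1), 1/sqrt(16*u^2 + 100*v^2 + 1)), and the second partials r_uu, r_uv, r_vv. Take dot products:
  L(u, v) = r_uu · N̂ = 4/sqrt(16*u^2 + 100*v^2 + 1),
  M(u, v) = r_uv · N̂ = 0,
  N(u, v) = r_vv · N̂ = 10/sqrt(16*u^2 + 100*v^2 + 1).
Evaluating at (u, v) = (-3, 0):
  L = 4*sqrt(145)/145, M = 0, N = 2*sqrt(145)/29.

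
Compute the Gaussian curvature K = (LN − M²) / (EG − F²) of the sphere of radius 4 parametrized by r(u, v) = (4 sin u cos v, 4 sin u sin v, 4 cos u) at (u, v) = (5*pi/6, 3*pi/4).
K = 1/16

Coefficients of the first fundamental form: E = 16, F = 0, G = 16*sin(u)^2.
Coefficients of the second fundamental form: L = -4*sin(u)/Abs(sin(u)), M = 0, N = -4*sin(u)^3/Abs(sin(u)).
Assemble K = (LN − M²)/(EG − F²) = 1/16. At (u, v) = (5*pi/6, 3*pi/4): K = 1/16.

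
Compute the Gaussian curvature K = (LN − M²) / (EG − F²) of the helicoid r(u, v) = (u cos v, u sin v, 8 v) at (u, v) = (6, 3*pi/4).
K = -4/625

Coefficients of the first fundamental form: E = 1, F = 0, G = u^2 + 64.
Coefficients of the second fundamental form: L = 0, M = -8/sqrt(u^2 + 64), N = 0.
Assemble K = (LN − M²)/(EG − F²) = -64/(u^2 + 64)^2. At (u, v) = (6, 3*pi/4): K = -4/625.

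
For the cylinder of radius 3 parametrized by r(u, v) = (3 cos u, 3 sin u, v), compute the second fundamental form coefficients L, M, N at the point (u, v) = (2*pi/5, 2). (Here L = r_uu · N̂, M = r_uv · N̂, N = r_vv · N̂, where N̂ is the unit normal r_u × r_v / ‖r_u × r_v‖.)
L = -3;  M = 0;  N = 0

Compute the unit normal N̂(u, v) = (cos(u), sin(u), 0), and the second partials r_uu, r_uv, r_vv. Take dot products:
  L(u, v) = r_uu · N̂ = -3,
  M(u, v) = r_uv · N̂ = 0,
  N(u, v) = r_vv · N̂ = 0.
Evaluating at (u, v) = (2*pi/5, 2):
  L = -3, M = 0, N = 0.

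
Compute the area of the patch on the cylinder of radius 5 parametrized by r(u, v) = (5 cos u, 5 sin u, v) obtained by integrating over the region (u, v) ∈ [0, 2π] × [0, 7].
Area = 70*pi

Area = ∫∫ √(EG − F²) du dv with √(EG − F²) = 5. Integrating over [0, 2π] × [0, 7] gives 70*pi.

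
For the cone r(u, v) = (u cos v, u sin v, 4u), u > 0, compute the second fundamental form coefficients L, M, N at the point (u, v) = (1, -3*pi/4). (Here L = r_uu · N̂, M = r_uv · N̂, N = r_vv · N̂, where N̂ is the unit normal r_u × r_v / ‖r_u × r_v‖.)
L = 0;  M = 0;  N = 4*sqrt(17)/17

Compute the unit normal N̂(u, v) = (-4*sqrt(17)*u*cos(v)/(17*Abs(u)), -4*sqrt(17)*u*sin(v)/(17*Abs(u)), sqrt(17)*u/(17*Abs(u))), and the second partials r_uu, r_uv, r_vv. Take dot products:
  L(u, v) = r_uu · N̂ = 0,
  M(u, v) = r_uv · N̂ = 0,
  N(u, v) = r_vv · N̂ = 4*sqrt(17)*u^2/(17*Abs(u)).
Evaluating at (u, v) = (1, -3*pi/4):
  L = 0, M = 0, N = 4*sqrt(17)/17.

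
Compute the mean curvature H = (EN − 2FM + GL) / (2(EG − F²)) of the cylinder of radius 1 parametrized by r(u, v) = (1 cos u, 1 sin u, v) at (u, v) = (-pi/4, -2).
H = -1/2

With E = 1, F = 0, G = 1, L = -1, M = 0, N = 0, assemble
  H = (EN − 2FM + GL) / (2(EG − F²)) = -1/2.
At (u, v) = (-pi/4, -2): H = -1/2.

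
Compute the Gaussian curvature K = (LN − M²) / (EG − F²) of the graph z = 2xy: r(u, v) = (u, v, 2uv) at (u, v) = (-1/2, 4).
K = -1/1089

Coefficients of the first fundamental form: E = 4*v^2 + 1, F = 4*u*v, G = 4*u^2 + 1.
Coefficients of the second fundamental form: L = 0, M = 2/sqrt(4*u^2 + 4*v^2 + 1), N = 0.
Assemble K = (LN − M²)/(EG − F²) = -4/(16*u^4 + 32*u^2*v^2 + 8*u^2 + 16*v^4 + 8*v^2 + 1). At (u, v) = (-1/2, 4): K = -1/1089.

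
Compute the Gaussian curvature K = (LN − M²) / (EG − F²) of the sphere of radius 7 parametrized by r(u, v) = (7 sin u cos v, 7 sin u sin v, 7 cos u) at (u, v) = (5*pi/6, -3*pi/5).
K = 1/49

Coefficients of the first fundamental form: E = 49, F = 0, G = 49*sin(u)^2.
Coefficients of the second fundamental form: L = -7*sin(u)/Abs(sin(u)), M = 0, N = -7*sin(u)^3/Abs(sin(u)).
Assemble K = (LN − M²)/(EG − F²) = 1/49. At (u, v) = (5*pi/6, -3*pi/5): K = 1/49.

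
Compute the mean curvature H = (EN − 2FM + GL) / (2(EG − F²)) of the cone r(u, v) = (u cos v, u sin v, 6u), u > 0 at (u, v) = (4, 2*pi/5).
H = 3*sqrt(37)/148

With E = 37, F = 0, G = u^2, L = 0, M = 0, N = 6*sqrt(37)*u^2/(37*Abs(u)), assemble
  H = (EN − 2FM + GL) / (2(EG − F²)) = 3*sqrt(37)/(37*Abs(u)).
At (u, v) = (4, 2*pi/5): H = 3*sqrt(37)/148.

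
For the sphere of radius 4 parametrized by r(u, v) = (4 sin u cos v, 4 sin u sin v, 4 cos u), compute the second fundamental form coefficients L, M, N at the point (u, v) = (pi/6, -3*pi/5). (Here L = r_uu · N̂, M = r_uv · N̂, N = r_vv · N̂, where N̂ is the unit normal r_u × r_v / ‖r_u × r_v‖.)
L = -4;  M = 0;  N = -1

Compute the unit normal N̂(u, v) = (sin(u)^2*cos(v)/Abs(sin(u)), sin(u)^2*sin(v)/Abs(sin(u)), sin(2*u)/(2*Abs(sin(u)))), and the second partials r_uu, r_uv, r_vv. Take dot products:
  L(u, v) = r_uu · N̂ = -4*sin(u)/Abs(sin(u)),
  M(u, v) = r_uv · N̂ = 0,
  N(u, v) = r_vv · N̂ = -4*sin(u)^3/Abs(sin(u)).
Evaluating at (u, v) = (pi/6, -3*pi/5):
  L = -4, M = 0, N = -1.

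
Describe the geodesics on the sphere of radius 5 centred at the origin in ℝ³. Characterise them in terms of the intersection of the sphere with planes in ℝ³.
Geodesics on the sphere of radius 5 are great circles — circles of radius 5 obtained as the intersection of the sphere with planes through the origin (the centre of the sphere).

A curve α(t) of nonzero constant speed on the sphere of radius 5 is a geodesic iff its acceleration α̈ is everywhere normal to the surface, i.e. parallel to the radial vector α(t). Then d/dt(α × α̇) = α̇ × α̇ + α × α̈ = 0, so α × α̇ is a constant vector n ≠ 0 and α(t) · n = 0 for all t: α lies in the plane through the origin with normal n. The intersection of that plane with the sphere is a circle of radius 5 (a great circle). Conversely, a great circle traversed at constant speed has centripetal acceleration pointing at the origin, hence normal to the sphere, so every great circle is a geodesic.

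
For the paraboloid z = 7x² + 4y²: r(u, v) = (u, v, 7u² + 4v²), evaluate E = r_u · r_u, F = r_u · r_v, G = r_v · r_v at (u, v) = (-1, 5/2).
E = 197;  F = -280;  G = 401

Partials: r_u = (1, 0, 14*u), r_v = (0, 1, 8*v). As functions of (u, v):
  E = r_u · r_u = 196*u^2 + 1,
  F = r_u · r_v = 112*u*v,
  G = r_v · r_v = 64*v^2 + 1.
Evaluating at (u, v) = (-1, 5/2): E = 197, F = -280, G = 401.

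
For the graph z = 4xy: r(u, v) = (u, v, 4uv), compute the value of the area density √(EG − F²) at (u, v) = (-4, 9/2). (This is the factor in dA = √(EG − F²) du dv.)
√(EG − F²)|_{(-4, 9/2)} = sqrt(581)

E = 16*v^2 + 1, F = 16*u*v, G = 16*u^2 + 1, so EG − F² = 16*u^2 + 16*v^2 + 1. Taking the positive square root: √(EG − F²) = sqrt(16*u^2 + 16*v^2 + 1). At (u, v) = (-4, 9/2): sqrt(581).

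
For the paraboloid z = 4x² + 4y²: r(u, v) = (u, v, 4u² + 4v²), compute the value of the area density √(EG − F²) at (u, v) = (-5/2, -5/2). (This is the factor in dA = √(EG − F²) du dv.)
√(EG − F²)|_{(-5/2, -5/2)} = 3*sqrt(89)

E = 64*u^2 + 1, F = 64*u*v, G = 64*v^2 + 1, so EG − F² = 64*u^2 + 64*v^2 + 1. Taking the positive square root: √(EG − F²) = sqrt(64*u^2 + 64*v^2 + 1). At (u, v) = (-5/2, -5/2): 3*sqrt(89).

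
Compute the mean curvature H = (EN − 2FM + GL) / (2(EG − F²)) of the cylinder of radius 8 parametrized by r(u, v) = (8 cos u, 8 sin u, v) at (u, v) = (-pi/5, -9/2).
H = -1/16

With E = 64, F = 0, G = 1, L = -8, M = 0, N = 0, assemble
  H = (EN − 2FM + GL) / (2(EG − F²)) = -1/16.
At (u, v) = (-pi/5, -9/2): H = -1/16.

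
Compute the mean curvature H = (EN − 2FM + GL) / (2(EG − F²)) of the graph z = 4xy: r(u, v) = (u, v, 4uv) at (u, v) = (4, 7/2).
H = -896*sqrt(453)/205209

With E = 16*v^2 + 1, F = 16*u*v, G = 16*u^2 + 1, L = 0, M = 4/sqrt(16*u^2 + 16*v^2 + 1), N = 0, assemble
  H = (EN − 2FM + GL) / (2(EG − F²)) = -64*u*v/(16*u^2 + 16*v^2 + 1)^(3/2).
At (u, v) = (4, 7/2): H = -896*sqrt(453)/205209.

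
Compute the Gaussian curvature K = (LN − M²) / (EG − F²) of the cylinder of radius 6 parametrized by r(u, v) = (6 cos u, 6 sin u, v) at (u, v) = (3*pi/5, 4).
K = 0

Coefficients of the first fundamental form: E = 36, F = 0, G = 1.
Coefficients of the second fundamental form: L = -6, M = 0, N = 0.
Assemble K = (LN − M²)/(EG − F²) = 0. At (u, v) = (3*pi/5, 4): K = 0.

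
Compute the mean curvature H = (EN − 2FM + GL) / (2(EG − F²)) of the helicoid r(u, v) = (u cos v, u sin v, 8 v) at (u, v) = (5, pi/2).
H = 0

With E = 1, F = 0, G = u^2 + 64, L = 0, M = -8/sqrt(u^2 + 64), N = 0, assemble
  H = (EN − 2FM + GL) / (2(EG − F²)) = 0.
At (u, v) = (5, pi/2): H = 0.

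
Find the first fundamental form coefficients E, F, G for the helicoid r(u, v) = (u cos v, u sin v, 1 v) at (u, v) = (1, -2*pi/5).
E = 1;  F = 0;  G = 2

Partials: r_u = (cos(v), sin(v), 0), r_v = (-u*sin(v), u*cos(v), 1). As functions of (u, v):
  E = r_u · r_u = 1,
  F = r_u · r_v = 0,
  G = r_v · r_v = u^2 + 1.
Evaluating at (u, v) = (1, -2*pi/5): E = 1, F = 0, G = 2.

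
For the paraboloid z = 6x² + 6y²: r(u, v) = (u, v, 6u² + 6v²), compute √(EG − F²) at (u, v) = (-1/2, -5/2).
√(EG − F²)|_{(-1/2, -5/2)} = sqrt(937)

E = 144*u^2 + 1, F = 144*u*v, G = 144*v^2 + 1; EG − F² = 144*u^2 + 144*v^2 + 1; √(EG − F²) = sqrt(144*u^2 + 144*v^2 + 1). At the given point: sqrt(937).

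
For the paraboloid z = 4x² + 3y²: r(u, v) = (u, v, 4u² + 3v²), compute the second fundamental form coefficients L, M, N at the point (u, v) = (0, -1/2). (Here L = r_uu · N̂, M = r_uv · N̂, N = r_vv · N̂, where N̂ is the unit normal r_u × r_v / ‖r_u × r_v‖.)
L = 4*sqrt(10)/5;  M = 0;  N = 3*sqrt(10)/5

Compute the unit normal N̂(u, v) = (-8*u/sqrt(64*u^2 + 36*v^2 + 1), -6*v/sqrt(64*u^2 + 36*v^2 + 1), 1/sqrt(64*u^2 + 36*v^2 + 1)), and the second partials r_uu, r_uv, r_vv. Take dot products:
  L(u, v) = r_uu · N̂ = 8/sqrt(64*u^2 + 36*v^2 + 1),
  M(u, v) = r_uv · N̂ = 0,
  N(u, v) = r_vv · N̂ = 6/sqrt(64*u^2 + 36*v^2 + 1).
Evaluating at (u, v) = (0, -1/2):
  L = 4*sqrt(10)/5, M = 0, N = 3*sqrt(10)/5.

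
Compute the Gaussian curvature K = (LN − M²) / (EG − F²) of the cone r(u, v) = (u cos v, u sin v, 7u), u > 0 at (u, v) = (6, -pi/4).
K = 0

Coefficients of the first fundamental form: E = 50, F = 0, G = u^2.
Coefficients of the second fundamental form: L = 0, M = 0, N = 7*sqrt(2)*u^2/(10*Abs(u)).
Assemble K = (LN − M²)/(EG − F²) = 0. At (u, v) = (6, -pi/4): K = 0.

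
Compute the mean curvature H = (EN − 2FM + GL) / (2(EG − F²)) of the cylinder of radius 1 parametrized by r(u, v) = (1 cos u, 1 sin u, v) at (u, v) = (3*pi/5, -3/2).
H = -1/2

With E = 1, F = 0, G = 1, L = -1, M = 0, N = 0, assemble
  H = (EN − 2FM + GL) / (2(EG − F²)) = -1/2.
At (u, v) = (3*pi/5, -3/2): H = -1/2.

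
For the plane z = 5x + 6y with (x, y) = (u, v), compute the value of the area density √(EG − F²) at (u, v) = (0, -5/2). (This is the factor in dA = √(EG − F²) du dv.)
√(EG − F²)|_{(0, -5/2)} = sqrt(62)

E = 26, F = 30, G = 37, so EG − F² = 62. Taking the positive square root: √(EG − F²) = sqrt(62). At (u, v) = (0, -5/2): sqrt(62).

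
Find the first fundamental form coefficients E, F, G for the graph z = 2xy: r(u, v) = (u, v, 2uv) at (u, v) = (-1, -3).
E = 37;  F = 12;  G = 5

Partials: r_u = (1, 0, 2*v), r_v = (0, 1, 2*u). As functions of (u, v):
  E = r_u · r_u = 4*v^2 + 1,
  F = r_u · r_v = 4*u*v,
  G = r_v · r_v = 4*u^2 + 1.
Evaluating at (u, v) = (-1, -3): E = 37, F = 12, G = 5.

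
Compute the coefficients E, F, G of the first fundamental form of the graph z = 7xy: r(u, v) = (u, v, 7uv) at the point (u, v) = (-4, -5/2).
E = 1229/4;  F = 490;  G = 785

Partials: r_u = (1, 0, 7*v), r_v = (0, 1, 7*u). As functions of (u, v):
  E = r_u · r_u = 49*v^2 + 1,
  F = r_u · r_v = 49*u*v,
  G = r_v · r_v = 49*u^2 + 1.
Evaluating at (u, v) = (-4, -5/2): E = 1229/4, F = 490, G = 785.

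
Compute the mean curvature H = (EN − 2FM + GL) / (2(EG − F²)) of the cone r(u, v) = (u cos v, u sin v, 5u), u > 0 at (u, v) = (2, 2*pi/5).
H = 5*sqrt(26)/104

With E = 26, F = 0, G = u^2, L = 0, M = 0, N = 5*sqrt(26)*u^2/(26*Abs(u)), assemble
  H = (EN − 2FM + GL) / (2(EG − F²)) = 5*sqrt(26)/(52*Abs(u)).
At (u, v) = (2, 2*pi/5): H = 5*sqrt(26)/104.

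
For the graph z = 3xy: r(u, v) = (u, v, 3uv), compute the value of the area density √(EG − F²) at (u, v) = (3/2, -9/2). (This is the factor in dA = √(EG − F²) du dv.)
√(EG − F²)|_{(3/2, -9/2)} = sqrt(814)/2

E = 9*v^2 + 1, F = 9*u*v, G = 9*u^2 + 1, so EG − F² = 9*u^2 + 9*v^2 + 1. Taking the positive square root: √(EG − F²) = sqrt(9*u^2 + 9*v^2 + 1). At (u, v) = (3/2, -9/2): sqrt(814)/2.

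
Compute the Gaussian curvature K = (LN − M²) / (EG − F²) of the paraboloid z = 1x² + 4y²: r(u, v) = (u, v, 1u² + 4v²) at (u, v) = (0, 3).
K = 16/332929

Coefficients of the first fundamental form: E = 4*u^2 + 1, F = 16*u*v, G = 64*v^2 + 1.
Coefficients of the second fundamental form: L = 2/sqrt(4*u^2 + 64*v^2 + 1), M = 0, N = 8/sqrt(4*u^2 + 64*v^2 + 1).
Assemble K = (LN − M²)/(EG − F²) = 16/(16*u^4 + 512*u^2*v^2 + 8*u^2 + 4096*v^4 + 128*v^2 + 1). At (u, v) = (0, 3): K = 16/332929.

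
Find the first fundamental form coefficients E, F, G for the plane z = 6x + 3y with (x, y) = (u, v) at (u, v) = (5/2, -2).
E = 37;  F = 18;  G = 10

Partials: r_u = (1, 0, 6), r_v = (0, 1, 3). As functions of (u, v):
  E = r_u · r_u = 37,
  F = r_u · r_v = 18,
  G = r_v · r_v = 10.
Evaluating at (u, v) = (5/2, -2): E = 37, F = 18, G = 10.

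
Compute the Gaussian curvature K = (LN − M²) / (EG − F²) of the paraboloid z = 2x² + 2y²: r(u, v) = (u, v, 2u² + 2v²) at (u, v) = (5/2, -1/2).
K = 16/11025

Coefficients of the first fundamental form: E = 16*u^2 + 1, F = 16*u*v, G = 16*v^2 + 1.
Coefficients of the second fundamental form: L = 4/sqrt(16*u^2 + 16*v^2 + 1), M = 0, N = 4/sqrt(16*u^2 + 16*v^2 + 1).
Assemble K = (LN − M²)/(EG − F²) = 16/(256*u^4 + 512*u^2*v^2 + 32*u^2 + 256*v^4 + 32*v^2 + 1). At (u, v) = (5/2, -1/2): K = 16/11025.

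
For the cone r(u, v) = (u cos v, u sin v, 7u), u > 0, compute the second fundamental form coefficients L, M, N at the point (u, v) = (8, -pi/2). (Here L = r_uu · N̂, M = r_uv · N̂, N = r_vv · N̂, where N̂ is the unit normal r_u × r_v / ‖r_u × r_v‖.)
L = 0;  M = 0;  N = 28*sqrt(2)/5

Compute the unit normal N̂(u, v) = (-7*sqrt(2)*u*cos(v)/(10*Abs(u)), -7*sqrt(2)*u*sin(v)/(10*Abs(u)), sqrt(2)*u/(10*Abs(u))), and the second partials r_uu, r_uv, r_vv. Take dot products:
  L(u, v) = r_uu · N̂ = 0,
  M(u, v) = r_uv · N̂ = 0,
  N(u, v) = r_vv · N̂ = 7*sqrt(2)*u^2/(10*Abs(u)).
Evaluating at (u, v) = (8, -pi/2):
  L = 0, M = 0, N = 28*sqrt(2)/5.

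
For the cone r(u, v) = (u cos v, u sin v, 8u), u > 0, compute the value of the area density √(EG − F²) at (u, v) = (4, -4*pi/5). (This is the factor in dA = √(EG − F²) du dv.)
√(EG − F²)|_{(4, -4*pi/5)} = 4*sqrt(65)

E = 65, F = 0, G = u^2, so EG − F² = 65*u^2. Taking the positive square root: √(EG − F²) = sqrt(65)*Abs(u). At (u, v) = (4, -4*pi/5): 4*sqrt(65).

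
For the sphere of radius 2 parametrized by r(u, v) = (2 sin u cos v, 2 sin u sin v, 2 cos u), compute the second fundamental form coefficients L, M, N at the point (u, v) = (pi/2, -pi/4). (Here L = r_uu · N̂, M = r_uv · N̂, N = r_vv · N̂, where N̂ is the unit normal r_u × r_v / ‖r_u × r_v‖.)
L = -2;  M = 0;  N = -2

Compute the unit normal N̂(u, v) = (sin(u)^2*cos(v)/Abs(sin(u)), sin(u)^2*sin(v)/Abs(sin(u)), sin(2*u)/(2*Abs(sin(u)))), and the second partials r_uu, r_uv, r_vv. Take dot products:
  L(u, v) = r_uu · N̂ = -2*sin(u)/Abs(sin(u)),
  M(u, v) = r_uv · N̂ = 0,
  N(u, v) = r_vv · N̂ = -2*sin(u)^3/Abs(sin(u)).
Evaluating at (u, v) = (pi/2, -pi/4):
  L = -2, M = 0, N = -2.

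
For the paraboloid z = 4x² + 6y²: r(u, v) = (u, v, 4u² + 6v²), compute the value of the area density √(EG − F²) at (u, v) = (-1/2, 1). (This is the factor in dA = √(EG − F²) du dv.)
√(EG − F²)|_{(-1/2, 1)} = sqrt(161)

E = 64*u^2 + 1, F = 96*u*v, G = 144*v^2 + 1, so EG − F² = 64*u^2 + 144*v^2 + 1. Taking the positive square root: √(EG − F²) = sqrt(64*u^2 + 144*v^2 + 1). At (u, v) = (-1/2, 1): sqrt(161).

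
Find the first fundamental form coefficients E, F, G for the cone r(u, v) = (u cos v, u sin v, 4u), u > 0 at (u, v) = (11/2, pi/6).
E = 17;  F = 0;  G = 121/4

Partials: r_u = (cos(v), sin(v), 4), r_v = (-u*sin(v), u*cos(v), 0). As functions of (u, v):
  E = r_u · r_u = 17,
  F = r_u · r_v = 0,
  G = r_v · r_v = u^2.
Evaluating at (u, v) = (11/2, pi/6): E = 17, F = 0, G = 121/4.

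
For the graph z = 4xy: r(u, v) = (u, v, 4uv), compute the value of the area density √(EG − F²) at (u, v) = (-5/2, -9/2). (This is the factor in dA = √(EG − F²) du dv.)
√(EG − F²)|_{(-5/2, -9/2)} = 5*sqrt(17)

E = 16*v^2 + 1, F = 16*u*v, G = 16*u^2 + 1, so EG − F² = 16*u^2 + 16*v^2 + 1. Taking the positive square root: √(EG − F²) = sqrt(16*u^2 + 16*v^2 + 1). At (u, v) = (-5/2, -9/2): 5*sqrt(17).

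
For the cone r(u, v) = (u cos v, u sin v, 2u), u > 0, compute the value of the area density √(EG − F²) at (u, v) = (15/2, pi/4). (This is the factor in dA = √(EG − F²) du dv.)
√(EG − F²)|_{(15/2, pi/4)} = 15*sqrt(5)/2

E = 5, F = 0, G = u^2, so EG − F² = 5*u^2. Taking the positive square root: √(EG − F²) = sqrt(5)*Abs(u). At (u, v) = (15/2, pi/4): 15*sqrt(5)/2.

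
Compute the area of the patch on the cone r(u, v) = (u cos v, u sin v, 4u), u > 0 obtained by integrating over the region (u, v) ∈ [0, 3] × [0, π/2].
Area = 9*sqrt(17)*pi/4

Area = ∫∫ √(EG − F²) du dv with √(EG − F²) = sqrt(17)*Abs(u). Integrating over [0, 3] × [0, π/2] gives 9*sqrt(17)*pi/4.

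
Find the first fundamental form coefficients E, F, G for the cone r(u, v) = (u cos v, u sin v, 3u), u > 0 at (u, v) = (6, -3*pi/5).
E = 10;  F = 0;  G = 36

Partials: r_u = (cos(v), sin(v), 3), r_v = (-u*sin(v), u*cos(v), 0). As functions of (u, v):
  E = r_u · r_u = 10,
  F = r_u · r_v = 0,
  G = r_v · r_v = u^2.
Evaluating at (u, v) = (6, -3*pi/5): E = 10, F = 0, G = 36.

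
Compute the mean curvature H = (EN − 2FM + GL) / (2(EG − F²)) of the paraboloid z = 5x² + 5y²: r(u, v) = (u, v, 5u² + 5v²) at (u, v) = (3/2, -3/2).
H = 2260*sqrt(451)/203401

With E = 100*u^2 + 1, F = 100*u*v, G = 100*v^2 + 1, L = 10/sqrt(100*u^2 + 100*v^2 + 1), M = 0, N = 10/sqrt(100*u^2 + 100*v^2 + 1), assemble
  H = (EN − 2FM + GL) / (2(EG − F²)) = 10*(50*u^2 + 50*v^2 + 1)/(100*u^2 + 100*v^2 + 1)^(3/2).
At (u, v) = (3/2, -3/2): H = 2260*sqrt(451)/203401.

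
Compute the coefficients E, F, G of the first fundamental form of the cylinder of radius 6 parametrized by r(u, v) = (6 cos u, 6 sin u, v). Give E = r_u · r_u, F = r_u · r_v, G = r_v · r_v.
E = 36;  F = 0;  G = 1

Compute partials: r_u = (-6*sin(u), 6*cos(u), 0), r_v = (0, 0, 1). Then
  E = r_u · r_u = 36,
  F = r_u · r_v = 0,
  G = r_v · r_v = 1.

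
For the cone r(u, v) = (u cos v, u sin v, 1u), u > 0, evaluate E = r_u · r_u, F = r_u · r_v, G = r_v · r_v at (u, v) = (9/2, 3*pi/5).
E = 2;  F = 0;  G = 81/4

Partials: r_u = (cos(v), sin(v), 1), r_v = (-u*sin(v), u*cos(v), 0). As functions of (u, v):
  E = r_u · r_u = 2,
  F = r_u · r_v = 0,
  G = r_v · r_v = u^2.
Evaluating at (u, v) = (9/2, 3*pi/5): E = 2, F = 0, G = 81/4.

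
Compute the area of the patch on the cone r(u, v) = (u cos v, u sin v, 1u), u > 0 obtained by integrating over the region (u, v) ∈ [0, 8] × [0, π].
Area = 32*sqrt(2)*pi

Area = ∫∫ √(EG − F²) du dv with √(EG − F²) = sqrt(2)*Abs(u). Integrating over [0, 8] × [0, π] gives 32*sqrt(2)*pi.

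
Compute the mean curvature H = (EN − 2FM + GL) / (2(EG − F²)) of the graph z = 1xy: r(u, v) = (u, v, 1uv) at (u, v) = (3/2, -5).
H = 60*sqrt(113)/12769

With E = v^2 + 1, F = u*v, G = u^2 + 1, L = 0, M = 1/sqrt(u^2 + v^2 + 1), N = 0, assemble
  H = (EN − 2FM + GL) / (2(EG − F²)) = -u*v/(u^2 + v^2 + 1)^(3/2).
At (u, v) = (3/2, -5): H = 60*sqrt(113)/12769.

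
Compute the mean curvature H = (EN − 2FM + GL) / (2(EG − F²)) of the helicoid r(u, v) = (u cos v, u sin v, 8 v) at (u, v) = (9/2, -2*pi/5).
H = 0

With E = 1, F = 0, G = u^2 + 64, L = 0, M = -8/sqrt(u^2 + 64), N = 0, assemble
  H = (EN − 2FM + GL) / (2(EG − F²)) = 0.
At (u, v) = (9/2, -2*pi/5): H = 0.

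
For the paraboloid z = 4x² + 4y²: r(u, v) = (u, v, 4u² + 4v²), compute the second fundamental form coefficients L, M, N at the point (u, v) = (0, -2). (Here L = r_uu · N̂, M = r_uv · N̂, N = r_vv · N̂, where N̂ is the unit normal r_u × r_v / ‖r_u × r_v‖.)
L = 8*sqrt(257)/257;  M = 0;  N = 8*sqrt(257)/257

Compute the unit normal N̂(u, v) = (-8*u/sqrt(64*u^2 + 64*v^2 + 1), -8*v/sqrt(64*u^2 + 64*v^2 + 1), 1/sqrt(64*u^2 + 64*v^2 + 1)), and the second partials r_uu, r_uv, r_vv. Take dot products:
  L(u, v) = r_uu · N̂ = 8/sqrt(64*u^2 + 64*v^2 + 1),
  M(u, v) = r_uv · N̂ = 0,
  N(u, v) = r_vv · N̂ = 8/sqrt(64*u^2 + 64*v^2 + 1).
Evaluating at (u, v) = (0, -2):
  L = 8*sqrt(257)/257, M = 0, N = 8*sqrt(257)/257.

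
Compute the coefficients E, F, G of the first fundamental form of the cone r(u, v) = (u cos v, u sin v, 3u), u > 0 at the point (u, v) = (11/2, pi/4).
E = 10;  F = 0;  G = 121/4

Partials: r_u = (cos(v), sin(v), 3), r_v = (-u*sin(v), u*cos(v), 0). As functions of (u, v):
  E = r_u · r_u = 10,
  F = r_u · r_v = 0,
  G = r_v · r_v = u^2.
Evaluating at (u, v) = (11/2, pi/4): E = 10, F = 0, G = 121/4.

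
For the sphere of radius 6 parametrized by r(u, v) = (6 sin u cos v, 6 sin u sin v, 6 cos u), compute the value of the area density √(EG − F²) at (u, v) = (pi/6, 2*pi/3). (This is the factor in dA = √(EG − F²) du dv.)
√(EG − F²)|_{(pi/6, 2*pi/3)} = 18

E = 36, F = 0, G = 36*sin(u)^2, so EG − F² = 1296*sin(u)^2. Taking the positive square root: √(EG − F²) = 36*Abs(sin(u)). At (u, v) = (pi/6, 2*pi/3): 18.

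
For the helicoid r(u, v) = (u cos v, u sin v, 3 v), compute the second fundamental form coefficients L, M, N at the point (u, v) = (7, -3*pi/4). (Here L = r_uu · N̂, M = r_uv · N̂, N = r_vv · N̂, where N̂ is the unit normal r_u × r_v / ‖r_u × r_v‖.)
L = 0;  M = -3*sqrt(58)/58;  N = 0

Compute the unit normal N̂(u, v) = (3*sin(v)/sqrt(u^2 + 9), -3*cos(v)/sqrt(u^2 + 9), u/sqrt(u^2 + 9)), and the second partials r_uu, r_uv, r_vv. Take dot products:
  L(u, v) = r_uu · N̂ = 0,
  M(u, v) = r_uv · N̂ = -3/sqrt(u^2 + 9),
  N(u, v) = r_vv · N̂ = 0.
Evaluating at (u, v) = (7, -3*pi/4):
  L = 0, M = -3*sqrt(58)/58, N = 0.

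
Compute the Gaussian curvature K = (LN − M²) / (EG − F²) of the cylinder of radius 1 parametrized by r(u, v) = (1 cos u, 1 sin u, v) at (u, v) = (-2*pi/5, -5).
K = 0

Coefficients of the first fundamental form: E = 1, F = 0, G = 1.
Coefficients of the second fundamental form: L = -1, M = 0, N = 0.
Assemble K = (LN − M²)/(EG − F²) = 0. At (u, v) = (-2*pi/5, -5): K = 0.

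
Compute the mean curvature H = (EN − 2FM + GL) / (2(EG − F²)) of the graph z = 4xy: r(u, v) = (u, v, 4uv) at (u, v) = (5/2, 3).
H = -96*sqrt(5)/1715

With E = 16*v^2 + 1, F = 16*u*v, G = 16*u^2 + 1, L = 0, M = 4/sqrt(16*u^2 + 16*v^2 + 1), N = 0, assemble
  H = (EN − 2FM + GL) / (2(EG − F²)) = -64*u*v/(16*u^2 + 16*v^2 + 1)^(3/2).
At (u, v) = (5/2, 3): H = -96*sqrt(5)/1715.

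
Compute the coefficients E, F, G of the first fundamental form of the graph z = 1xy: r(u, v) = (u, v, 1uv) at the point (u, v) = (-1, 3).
E = 10;  F = -3;  G = 2

Partials: r_u = (1, 0, v), r_v = (0, 1, u). As functions of (u, v):
  E = r_u · r_u = v^2 + 1,
  F = r_u · r_v = u*v,
  G = r_v · r_v = u^2 + 1.
Evaluating at (u, v) = (-1, 3): E = 10, F = -3, G = 2.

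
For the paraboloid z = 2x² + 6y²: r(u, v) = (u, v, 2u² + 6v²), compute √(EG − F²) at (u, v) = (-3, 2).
√(EG − F²)|_{(-3, 2)} = sqrt(721)

E = 16*u^2 + 1, F = 48*u*v, G = 144*v^2 + 1; EG − F² = 16*u^2 + 144*v^2 + 1; √(EG − F²) = sqrt(16*u^2 + 144*v^2 + 1). At the given point: sqrt(721).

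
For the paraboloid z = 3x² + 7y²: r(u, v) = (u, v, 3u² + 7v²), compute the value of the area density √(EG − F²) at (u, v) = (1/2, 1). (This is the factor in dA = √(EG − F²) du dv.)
√(EG − F²)|_{(1/2, 1)} = sqrt(206)

E = 36*u^2 + 1, F = 84*u*v, G = 196*v^2 + 1, so EG − F² = 36*u^2 + 196*v^2 + 1. Taking the positive square root: √(EG − F²) = sqrt(36*u^2 + 196*v^2 + 1). At (u, v) = (1/2, 1): sqrt(206).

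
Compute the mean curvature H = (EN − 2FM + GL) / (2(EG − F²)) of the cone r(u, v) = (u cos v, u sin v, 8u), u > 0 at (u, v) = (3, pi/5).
H = 4*sqrt(65)/195

With E = 65, F = 0, G = u^2, L = 0, M = 0, N = 8*sqrt(65)*u^2/(65*Abs(u)), assemble
  H = (EN − 2FM + GL) / (2(EG − F²)) = 4*sqrt(65)/(65*Abs(u)).
At (u, v) = (3, pi/5): H = 4*sqrt(65)/195.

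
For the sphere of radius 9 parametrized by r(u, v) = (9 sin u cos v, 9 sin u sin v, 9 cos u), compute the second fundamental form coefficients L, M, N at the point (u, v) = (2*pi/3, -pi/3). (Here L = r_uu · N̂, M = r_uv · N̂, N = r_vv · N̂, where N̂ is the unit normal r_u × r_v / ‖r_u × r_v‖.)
L = -9;  M = 0;  N = -27/4

Compute the unit normal N̂(u, v) = (sin(u)^2*cos(v)/Abs(sin(u)), sin(u)^2*sin(v)/Abs(sin(u)), sin(2*u)/(2*Abs(sin(u)))), and the second partials r_uu, r_uv, r_vv. Take dot products:
  L(u, v) = r_uu · N̂ = -9*sin(u)/Abs(sin(u)),
  M(u, v) = r_uv · N̂ = 0,
  N(u, v) = r_vv · N̂ = -9*sin(u)^3/Abs(sin(u)).
Evaluating at (u, v) = (2*pi/3, -pi/3):
  L = -9, M = 0, N = -27/4.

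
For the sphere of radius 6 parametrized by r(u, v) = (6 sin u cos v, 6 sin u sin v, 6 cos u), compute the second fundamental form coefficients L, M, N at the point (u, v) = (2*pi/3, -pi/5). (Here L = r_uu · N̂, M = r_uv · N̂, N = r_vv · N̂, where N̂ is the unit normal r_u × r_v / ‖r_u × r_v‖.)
L = -6;  M = 0;  N = -9/2

Compute the unit normal N̂(u, v) = (sin(u)^2*cos(v)/Abs(sin(u)), sin(u)^2*sin(v)/Abs(sin(u)), sin(2*u)/(2*Abs(sin(u)))), and the second partials r_uu, r_uv, r_vv. Take dot products:
  L(u, v) = r_uu · N̂ = -6*sin(u)/Abs(sin(u)),
  M(u, v) = r_uv · N̂ = 0,
  N(u, v) = r_vv · N̂ = -6*sin(u)^3/Abs(sin(u)).
Evaluating at (u, v) = (2*pi/3, -pi/5):
  L = -6, M = 0, N = -9/2.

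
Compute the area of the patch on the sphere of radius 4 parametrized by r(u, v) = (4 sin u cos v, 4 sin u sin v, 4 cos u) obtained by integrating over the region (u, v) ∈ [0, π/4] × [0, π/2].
Area = 4*pi*(2 - sqrt(2))

Area = ∫∫ √(EG − F²) du dv with √(EG − F²) = 16*Abs(sin(u)). Integrating over [0, π/4] × [0, π/2] gives 4*pi*(2 - sqrt(2)).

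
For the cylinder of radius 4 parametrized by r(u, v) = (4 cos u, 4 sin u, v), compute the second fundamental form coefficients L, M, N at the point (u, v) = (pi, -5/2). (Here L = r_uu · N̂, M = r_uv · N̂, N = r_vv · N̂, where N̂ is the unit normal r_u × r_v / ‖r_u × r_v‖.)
L = -4;  M = 0;  N = 0

Compute the unit normal N̂(u, v) = (cos(u), sin(u), 0), and the second partials r_uu, r_uv, r_vv. Take dot products:
  L(u, v) = r_uu · N̂ = -4,
  M(u, v) = r_uv · N̂ = 0,
  N(u, v) = r_vv · N̂ = 0.
Evaluating at (u, v) = (pi, -5/2):
  L = -4, M = 0, N = 0.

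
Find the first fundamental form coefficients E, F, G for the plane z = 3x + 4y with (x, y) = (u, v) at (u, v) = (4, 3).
E = 10;  F = 12;  G = 17

Partials: r_u = (1, 0, 3), r_v = (0, 1, 4). As functions of (u, v):
  E = r_u · r_u = 10,
  F = r_u · r_v = 12,
  G = r_v · r_v = 17.
Evaluating at (u, v) = (4, 3): E = 10, F = 12, G = 17.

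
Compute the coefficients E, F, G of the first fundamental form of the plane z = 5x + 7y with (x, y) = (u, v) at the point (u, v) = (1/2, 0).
E = 26;  F = 35;  G = 50

Partials: r_u = (1, 0, 5), r_v = (0, 1, 7). As functions of (u, v):
  E = r_u · r_u = 26,
  F = r_u · r_v = 35,
  G = r_v · r_v = 50.
Evaluating at (u, v) = (1/2, 0): E = 26, F = 35, G = 50.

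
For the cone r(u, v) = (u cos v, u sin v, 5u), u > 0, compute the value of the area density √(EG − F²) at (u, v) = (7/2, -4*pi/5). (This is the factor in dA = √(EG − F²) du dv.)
√(EG − F²)|_{(7/2, -4*pi/5)} = 7*sqrt(26)/2

E = 26, F = 0, G = u^2, so EG − F² = 26*u^2. Taking the positive square root: √(EG − F²) = sqrt(26)*Abs(u). At (u, v) = (7/2, -4*pi/5): 7*sqrt(26)/2.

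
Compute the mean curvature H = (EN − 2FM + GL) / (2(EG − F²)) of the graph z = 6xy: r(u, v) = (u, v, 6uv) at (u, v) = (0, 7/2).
H = 0

With E = 36*v^2 + 1, F = 36*u*v, G = 36*u^2 + 1, L = 0, M = 6/sqrt(36*u^2 + 36*v^2 + 1), N = 0, assemble
  H = (EN − 2FM + GL) / (2(EG − F²)) = -216*u*v/(36*u^2 + 36*v^2 + 1)^(3/2).
At (u, v) = (0, 7/2): H = 0.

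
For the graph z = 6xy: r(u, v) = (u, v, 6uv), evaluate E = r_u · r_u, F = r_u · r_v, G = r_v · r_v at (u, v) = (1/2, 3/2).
E = 82;  F = 27;  G = 10

Partials: r_u = (1, 0, 6*v), r_v = (0, 1, 6*u). As functions of (u, v):
  E = r_u · r_u = 36*v^2 + 1,
  F = r_u · r_v = 36*u*v,
  G = r_v · r_v = 36*u^2 + 1.
Evaluating at (u, v) = (1/2, 3/2): E = 82, F = 27, G = 10.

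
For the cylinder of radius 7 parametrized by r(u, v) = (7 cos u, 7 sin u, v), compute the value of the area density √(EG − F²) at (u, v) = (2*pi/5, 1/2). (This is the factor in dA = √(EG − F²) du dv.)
√(EG − F²)|_{(2*pi/5, 1/2)} = 7

E = 49, F = 0, G = 1, so EG − F² = 49. Taking the positive square root: √(EG − F²) = 7. At (u, v) = (2*pi/5, 1/2): 7.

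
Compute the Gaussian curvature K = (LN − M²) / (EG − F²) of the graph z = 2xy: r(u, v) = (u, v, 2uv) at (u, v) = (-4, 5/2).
K = -1/2025

Coefficients of the first fundamental form: E = 4*v^2 + 1, F = 4*u*v, G = 4*u^2 + 1.
Coefficients of the second fundamental form: L = 0, M = 2/sqrt(4*u^2 + 4*v^2 + 1), N = 0.
Assemble K = (LN − M²)/(EG − F²) = -4/(16*u^4 + 32*u^2*v^2 + 8*u^2 + 16*v^4 + 8*v^2 + 1). At (u, v) = (-4, 5/2): K = -1/2025.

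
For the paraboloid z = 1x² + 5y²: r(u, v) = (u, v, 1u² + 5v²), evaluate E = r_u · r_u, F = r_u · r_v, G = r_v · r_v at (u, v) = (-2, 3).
E = 17;  F = -120;  G = 901

Partials: r_u = (1, 0, 2*u), r_v = (0, 1, 10*v). As functions of (u, v):
  E = r_u · r_u = 4*u^2 + 1,
  F = r_u · r_v = 20*u*v,
  G = r_v · r_v = 100*v^2 + 1.
Evaluating at (u, v) = (-2, 3): E = 17, F = -120, G = 901.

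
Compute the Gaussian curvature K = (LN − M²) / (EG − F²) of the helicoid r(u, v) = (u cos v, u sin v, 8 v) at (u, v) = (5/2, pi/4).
K = -1024/78961

Coefficients of the first fundamental form: E = 1, F = 0, G = u^2 + 64.
Coefficients of the second fundamental form: L = 0, M = -8/sqrt(u^2 + 64), N = 0.
Assemble K = (LN − M²)/(EG − F²) = -64/(u^2 + 64)^2. At (u, v) = (5/2, pi/4): K = -1024/78961.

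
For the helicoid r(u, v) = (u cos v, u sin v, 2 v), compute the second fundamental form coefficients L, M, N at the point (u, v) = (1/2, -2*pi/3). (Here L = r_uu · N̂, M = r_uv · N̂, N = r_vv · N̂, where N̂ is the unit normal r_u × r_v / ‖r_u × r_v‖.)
L = 0;  M = -4*sqrt(17)/17;  N = 0

Compute the unit normal N̂(u, v) = (2*sin(v)/sqrt(u^2 + 4), -2*cos(v)/sqrt(u^2 + 4), u/sqrt(u^2 + 4)), and the second partials r_uu, r_uv, r_vv. Take dot products:
  L(u, v) = r_uu · N̂ = 0,
  M(u, v) = r_uv · N̂ = -2/sqrt(u^2 + 4),
  N(u, v) = r_vv · N̂ = 0.
Evaluating at (u, v) = (1/2, -2*pi/3):
  L = 0, M = -4*sqrt(17)/17, N = 0.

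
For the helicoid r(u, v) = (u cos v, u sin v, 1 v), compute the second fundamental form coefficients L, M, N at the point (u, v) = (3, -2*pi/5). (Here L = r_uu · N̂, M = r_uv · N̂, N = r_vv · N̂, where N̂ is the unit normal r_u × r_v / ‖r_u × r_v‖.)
L = 0;  M = -sqrt(10)/10;  N = 0

Compute the unit normal N̂(u, v) = (sin(v)/sqrt(u^2 + 1), -cos(v)/sqrt(u^2 + 1), u/sqrt(u^2 + 1)), and the second partials r_uu, r_uv, r_vv. Take dot products:
  L(u, v) = r_uu · N̂ = 0,
  M(u, v) = r_uv · N̂ = -1/sqrt(u^2 + 1),
  N(u, v) = r_vv · N̂ = 0.
Evaluating at (u, v) = (3, -2*pi/5):
  L = 0, M = -sqrt(10)/10, N = 0.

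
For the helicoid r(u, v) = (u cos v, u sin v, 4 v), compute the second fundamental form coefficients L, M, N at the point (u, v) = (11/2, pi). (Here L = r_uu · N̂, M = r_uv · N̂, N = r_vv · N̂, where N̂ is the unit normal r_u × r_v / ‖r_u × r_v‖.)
L = 0;  M = -8*sqrt(185)/185;  N = 0

Compute the unit normal N̂(u, v) = (4*sin(v)/sqrt(u^2 + 16), -4*cos(v)/sqrt(u^2 + 16), u/sqrt(u^2 + 16)), and the second partials r_uu, r_uv, r_vv. Take dot products:
  L(u, v) = r_uu · N̂ = 0,
  M(u, v) = r_uv · N̂ = -4/sqrt(u^2 + 16),
  N(u, v) = r_vv · N̂ = 0.
Evaluating at (u, v) = (11/2, pi):
  L = 0, M = -8*sqrt(185)/185, N = 0.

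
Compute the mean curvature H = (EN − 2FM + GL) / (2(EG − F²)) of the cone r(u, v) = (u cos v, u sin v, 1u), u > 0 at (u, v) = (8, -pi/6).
H = sqrt(2)/32

With E = 2, F = 0, G = u^2, L = 0, M = 0, N = sqrt(2)*u^2/(2*Abs(u)), assemble
  H = (EN − 2FM + GL) / (2(EG − F²)) = sqrt(2)/(4*Abs(u)).
At (u, v) = (8, -pi/6): H = sqrt(2)/32.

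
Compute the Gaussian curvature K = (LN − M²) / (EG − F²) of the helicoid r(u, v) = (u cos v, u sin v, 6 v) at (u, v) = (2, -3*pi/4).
K = -9/400

Coefficients of the first fundamental form: E = 1, F = 0, G = u^2 + 36.
Coefficients of the second fundamental form: L = 0, M = -6/sqrt(u^2 + 36), N = 0.
Assemble K = (LN − M²)/(EG − F²) = -36/(u^2 + 36)^2. At (u, v) = (2, -3*pi/4): K = -9/400.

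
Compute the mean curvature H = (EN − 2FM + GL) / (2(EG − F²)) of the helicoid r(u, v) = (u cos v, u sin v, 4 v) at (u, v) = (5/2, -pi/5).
H = 0

With E = 1, F = 0, G = u^2 + 16, L = 0, M = -4/sqrt(u^2 + 16), N = 0, assemble
  H = (EN − 2FM + GL) / (2(EG − F²)) = 0.
At (u, v) = (5/2, -pi/5): H = 0.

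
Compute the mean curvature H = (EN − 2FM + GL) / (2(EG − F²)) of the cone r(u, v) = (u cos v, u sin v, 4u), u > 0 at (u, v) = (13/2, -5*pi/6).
H = 4*sqrt(17)/221

With E = 17, F = 0, G = u^2, L = 0, M = 0, N = 4*sqrt(17)*u^2/(17*Abs(u)), assemble
  H = (EN − 2FM + GL) / (2(EG − F²)) = 2*sqrt(17)/(17*Abs(u)).
At (u, v) = (13/2, -5*pi/6): H = 4*sqrt(17)/221.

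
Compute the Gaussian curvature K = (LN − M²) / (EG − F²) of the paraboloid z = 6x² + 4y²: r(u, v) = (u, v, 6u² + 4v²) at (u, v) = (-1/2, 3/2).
K = 96/32761

Coefficients of the first fundamental form: E = 144*u^2 + 1, F = 96*u*v, G = 64*v^2 + 1.
Coefficients of the second fundamental form: L = 12/sqrt(144*u^2 + 64*v^2 + 1), M = 0, N = 8/sqrt(144*u^2 + 64*v^2 + 1).
Assemble K = (LN − M²)/(EG − F²) = 96/(20736*u^4 + 18432*u^2*v^2 + 288*u^2 + 4096*v^4 + 128*v^2 + 1). At (u, v) = (-1/2, 3/2): K = 96/32761.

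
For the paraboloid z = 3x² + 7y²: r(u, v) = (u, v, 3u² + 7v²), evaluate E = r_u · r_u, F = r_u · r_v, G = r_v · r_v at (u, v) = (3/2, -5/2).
E = 82;  F = -315;  G = 1226

Partials: r_u = (1, 0, 6*u), r_v = (0, 1, 14*v). As functions of (u, v):
  E = r_u · r_u = 36*u^2 + 1,
  F = r_u · r_v = 84*u*v,
  G = r_v · r_v = 196*v^2 + 1.
Evaluating at (u, v) = (3/2, -5/2): E = 82, F = -315, G = 1226.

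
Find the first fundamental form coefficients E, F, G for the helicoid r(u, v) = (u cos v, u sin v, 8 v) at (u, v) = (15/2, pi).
E = 1;  F = 0;  G = 481/4

Partials: r_u = (cos(v), sin(v), 0), r_v = (-u*sin(v), u*cos(v), 8). As functions of (u, v):
  E = r_u · r_u = 1,
  F = r_u · r_v = 0,
  G = r_v · r_v = u^2 + 64.
Evaluating at (u, v) = (15/2, pi): E = 1, F = 0, G = 481/4.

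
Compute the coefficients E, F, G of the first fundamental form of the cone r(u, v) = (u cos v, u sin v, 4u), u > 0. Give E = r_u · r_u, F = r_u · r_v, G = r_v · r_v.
E = 17;  F = 0;  G = u^2

Compute partials: r_u = (cos(v), sin(v), 4), r_v = (-u*sin(v), u*cos(v), 0). Then
  E = r_u · r_u = 17,
  F = r_u · r_v = 0,
  G = r_v · r_v = u^2.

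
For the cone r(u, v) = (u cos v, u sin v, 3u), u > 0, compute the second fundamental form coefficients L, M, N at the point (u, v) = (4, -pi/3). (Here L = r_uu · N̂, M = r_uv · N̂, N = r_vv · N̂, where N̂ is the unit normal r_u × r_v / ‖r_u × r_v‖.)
L = 0;  M = 0;  N = 6*sqrt(10)/5

Compute the unit normal N̂(u, v) = (-3*sqrt(10)*u*cos(v)/(10*Abs(u)), -3*sqrt(10)*u*sin(v)/(10*Abs(u)), sqrt(10)*u/(10*Abs(u))), and the second partials r_uu, r_uv, r_vv. Take dot products:
  L(u, v) = r_uu · N̂ = 0,
  M(u, v) = r_uv · N̂ = 0,
  N(u, v) = r_vv · N̂ = 3*sqrt(10)*u^2/(10*Abs(u)).
Evaluating at (u, v) = (4, -pi/3):
  L = 0, M = 0, N = 6*sqrt(10)/5.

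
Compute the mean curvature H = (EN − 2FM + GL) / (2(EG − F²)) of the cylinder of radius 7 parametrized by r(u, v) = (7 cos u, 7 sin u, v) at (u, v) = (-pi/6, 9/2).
H = -1/14

With E = 49, F = 0, G = 1, L = -7, M = 0, N = 0, assemble
  H = (EN − 2FM + GL) / (2(EG − F²)) = -1/14.
At (u, v) = (-pi/6, 9/2): H = -1/14.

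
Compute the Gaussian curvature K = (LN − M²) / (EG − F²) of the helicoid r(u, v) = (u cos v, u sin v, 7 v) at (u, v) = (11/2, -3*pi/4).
K = -784/100489

Coefficients of the first fundamental form: E = 1, F = 0, G = u^2 + 49.
Coefficients of the second fundamental form: L = 0, M = -7/sqrt(u^2 + 49), N = 0.
Assemble K = (LN − M²)/(EG − F²) = -49/(u^2 + 49)^2. At (u, v) = (11/2, -3*pi/4): K = -784/100489.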